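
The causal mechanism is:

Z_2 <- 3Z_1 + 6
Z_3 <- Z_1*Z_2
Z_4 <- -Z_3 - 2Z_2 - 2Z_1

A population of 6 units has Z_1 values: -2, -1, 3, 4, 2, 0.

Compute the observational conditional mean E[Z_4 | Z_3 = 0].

Conditioning on Z_3=0 selects the 2 unit(s) with Z_1 ∈ {-2, 0}. Their Z_4 values: 4, -12. Mean = -4.

-4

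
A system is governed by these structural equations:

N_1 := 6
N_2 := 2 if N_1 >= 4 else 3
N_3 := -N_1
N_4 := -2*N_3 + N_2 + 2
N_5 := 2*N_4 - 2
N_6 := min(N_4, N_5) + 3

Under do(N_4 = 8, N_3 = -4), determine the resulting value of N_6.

The joint intervention fixes N_4 = 8, N_3 = -4, removing each variable's own equation.
N_5 = 2*N_4 - 2  [with N_4=8]  = 14
N_6 = min(N_4, N_5) + 3  [with N_4=8, N_5=14]  = 11

11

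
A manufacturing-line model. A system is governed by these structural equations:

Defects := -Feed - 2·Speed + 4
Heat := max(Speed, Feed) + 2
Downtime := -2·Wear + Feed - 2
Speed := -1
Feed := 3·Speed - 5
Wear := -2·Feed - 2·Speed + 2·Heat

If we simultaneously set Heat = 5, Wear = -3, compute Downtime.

Setting Heat = 5, Wear = -3 by intervention discards those variables' equations.
Feed = 3·Speed - 5  [with Speed=-1]  = -8
Downtime = -2·Wear + Feed - 2  [with Wear=-3, Feed=-8]  = -4

-4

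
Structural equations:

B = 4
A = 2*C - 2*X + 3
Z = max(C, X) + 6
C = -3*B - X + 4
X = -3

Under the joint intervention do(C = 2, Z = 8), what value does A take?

13

Setting C = 2, Z = 8 by intervention discards those variables' equations.
A = 2*C - 2*X + 3  [with C=2, X=-3]  = 13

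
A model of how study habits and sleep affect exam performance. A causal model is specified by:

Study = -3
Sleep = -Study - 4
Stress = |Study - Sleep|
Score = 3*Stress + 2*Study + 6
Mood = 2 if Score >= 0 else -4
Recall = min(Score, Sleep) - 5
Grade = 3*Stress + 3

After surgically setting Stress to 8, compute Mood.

2

do(Stress=8) replaces the equation Stress = |Study - Sleep| with the constant Stress = 8.
Score = 3*Stress + 2*Study + 6  [with Stress=8, Study=-3]  = 24
Mood = 2 if Score >= 0 else -4  [with Score=24]  = 2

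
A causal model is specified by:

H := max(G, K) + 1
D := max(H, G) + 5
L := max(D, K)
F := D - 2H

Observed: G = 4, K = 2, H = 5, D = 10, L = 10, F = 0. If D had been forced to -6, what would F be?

Under do(D=-6), the mechanism D := max(H, G) + 5 is discarded; D is fixed at -6.
H = max(G, K) + 1  [with G=4, K=2]  = 5
F = D - 2H  [with D=-6, H=5]  = -16

-16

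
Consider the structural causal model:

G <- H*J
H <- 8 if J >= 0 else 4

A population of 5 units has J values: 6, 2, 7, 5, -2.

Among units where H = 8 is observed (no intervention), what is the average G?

Observing H=8 restricts to units where H's equation naturally yields 8: J ∈ {6, 2, 7, 5}. In that subpopulation G = 48, 16, 56, 40, mean 40.

40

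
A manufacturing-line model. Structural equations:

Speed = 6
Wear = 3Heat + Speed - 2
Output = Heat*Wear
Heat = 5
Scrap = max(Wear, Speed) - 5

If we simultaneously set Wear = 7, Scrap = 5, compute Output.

35

Setting Wear = 7, Scrap = 5 by intervention discards those variables' equations.
Output = Heat*Wear  [with Heat=5, Wear=7]  = 35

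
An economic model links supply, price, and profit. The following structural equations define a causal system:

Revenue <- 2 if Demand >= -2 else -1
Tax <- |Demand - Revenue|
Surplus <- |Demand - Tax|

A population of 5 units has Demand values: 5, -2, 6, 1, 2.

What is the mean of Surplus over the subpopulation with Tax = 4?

Observing Tax=4 restricts to units where Tax's equation naturally yields 4: Demand ∈ {-2, 6}. In that subpopulation Surplus = 6, 2, mean 4.

4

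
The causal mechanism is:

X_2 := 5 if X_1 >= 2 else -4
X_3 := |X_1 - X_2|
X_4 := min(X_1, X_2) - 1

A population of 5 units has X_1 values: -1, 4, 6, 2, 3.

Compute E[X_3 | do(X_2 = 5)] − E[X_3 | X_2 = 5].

The intervention sets X_2=5 in all 5 units regardless of X_1. Recomputing X_3 per unit gives 6, 1, 1, 3, 2; average 2.6.
Conditioning on X_2=5 selects the 4 unit(s) with X_1 ∈ {4, 6, 2, 3}. Their X_3 values: 1, 1, 3, 2. Mean = 1.75.
Difference = 2.6 − 1.75 = 0.85.

0.85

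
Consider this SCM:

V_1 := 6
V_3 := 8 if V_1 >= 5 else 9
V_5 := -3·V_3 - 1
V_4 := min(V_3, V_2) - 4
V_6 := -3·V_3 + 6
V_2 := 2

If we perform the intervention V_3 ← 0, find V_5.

-1

do(V_3=0) replaces the equation V_3 := 8 if V_1 >= 5 else 9 with the constant V_3 = 0.
V_5 = -3·V_3 - 1  [with V_3=0]  = -1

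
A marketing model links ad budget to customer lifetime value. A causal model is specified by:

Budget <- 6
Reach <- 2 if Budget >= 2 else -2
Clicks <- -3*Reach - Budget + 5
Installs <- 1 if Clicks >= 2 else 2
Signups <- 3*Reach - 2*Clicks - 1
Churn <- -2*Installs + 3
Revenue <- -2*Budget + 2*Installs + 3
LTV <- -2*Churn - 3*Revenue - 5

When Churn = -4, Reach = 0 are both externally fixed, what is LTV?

18

The joint intervention fixes Churn = -4, Reach = 0, removing each variable's own equation.
Clicks = -3*Reach - Budget + 5  [with Reach=0, Budget=6]  = -1
Installs = 1 if Clicks >= 2 else 2  [with Clicks=-1]  = 2
Revenue = -2*Budget + 2*Installs + 3  [with Budget=6, Installs=2]  = -5
LTV = -2*Churn - 3*Revenue - 5  [with Churn=-4, Revenue=-5]  = 18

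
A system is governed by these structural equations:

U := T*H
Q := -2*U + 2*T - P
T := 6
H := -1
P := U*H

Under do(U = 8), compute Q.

4

do(U=8) replaces the equation U := T*H with the constant U = 8.
P = U*H  [with U=8, H=-1]  = -8
Q = -2*U + 2*T - P  [with U=8, T=6, P=-8]  = 4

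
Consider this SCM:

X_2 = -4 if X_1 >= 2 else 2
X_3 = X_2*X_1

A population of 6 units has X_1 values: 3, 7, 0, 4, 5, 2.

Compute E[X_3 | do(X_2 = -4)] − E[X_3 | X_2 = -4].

2.8

Every unit gets X_2=-4 under the intervention. X_3 values become -12, -28, 0, -16, -20, -8; E[X_3|do(X_2=-4)] = -14.
E[X_3|X_2=-4] averages over only the 5 units with X_2=-4 (X_1 = 3, 7, 4, 5, 2): X_3 = -12, -28, -16, -20, -8, mean -16.8.
Difference = -14 − (-16.8) = 2.8.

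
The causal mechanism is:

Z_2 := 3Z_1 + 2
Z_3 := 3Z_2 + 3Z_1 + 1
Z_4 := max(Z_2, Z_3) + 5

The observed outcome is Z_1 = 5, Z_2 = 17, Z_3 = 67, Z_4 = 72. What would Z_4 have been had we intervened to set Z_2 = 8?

45

Under do(Z_2=8), the mechanism Z_2 := 3Z_1 + 2 is discarded; Z_2 is fixed at 8.
Z_3 = 3Z_2 + 3Z_1 + 1  [with Z_2=8, Z_1=5]  = 40
Z_4 = max(Z_2, Z_3) + 5  [with Z_2=8, Z_3=40]  = 45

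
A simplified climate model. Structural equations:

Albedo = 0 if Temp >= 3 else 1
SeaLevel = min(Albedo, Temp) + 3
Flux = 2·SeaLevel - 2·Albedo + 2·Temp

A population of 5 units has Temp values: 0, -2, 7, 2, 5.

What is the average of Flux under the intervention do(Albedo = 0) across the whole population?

Every unit gets Albedo=0 under the intervention. Flux values become 6, -2, 20, 10, 16; E[Flux|do(Albedo=0)] = 10.

10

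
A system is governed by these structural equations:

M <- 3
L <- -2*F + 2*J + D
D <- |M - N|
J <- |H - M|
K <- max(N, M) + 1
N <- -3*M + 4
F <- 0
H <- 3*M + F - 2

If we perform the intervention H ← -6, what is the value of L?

do(H=-6) replaces the equation H <- 3*M + F - 2 with the constant H = -6.
N = -3*M + 4  [with M=3]  = -5
D = |M - N|  [with M=3, N=-5]  = 8
J = |H - M|  [with H=-6, M=3]  = 9
L = -2*F + 2*J + D  [with F=0, J=9, D=8]  = 26

26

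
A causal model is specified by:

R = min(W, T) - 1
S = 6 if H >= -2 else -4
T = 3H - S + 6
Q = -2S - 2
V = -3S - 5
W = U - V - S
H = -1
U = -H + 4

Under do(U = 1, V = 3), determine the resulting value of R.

The joint intervention fixes U = 1, V = 3, removing each variable's own equation.
S = 6 if H >= -2 else -4  [with H=-1]  = 6
T = 3H - S + 6  [with H=-1, S=6]  = -3
W = U - V - S  [with U=1, V=3, S=6]  = -8
R = min(W, T) - 1  [with W=-8, T=-3]  = -9

-9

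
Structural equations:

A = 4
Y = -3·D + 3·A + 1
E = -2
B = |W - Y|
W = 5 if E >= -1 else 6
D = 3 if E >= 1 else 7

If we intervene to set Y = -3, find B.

9

Under do(Y=-3), the mechanism Y = -3·D + 3·A + 1 is discarded; Y is fixed at -3.
W = 5 if E >= -1 else 6  [with E=-2]  = 6
B = |W - Y|  [with W=6, Y=-3]  = 9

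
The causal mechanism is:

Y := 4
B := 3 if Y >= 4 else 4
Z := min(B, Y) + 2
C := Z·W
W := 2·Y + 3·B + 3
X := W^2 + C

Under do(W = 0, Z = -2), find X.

0

The joint intervention fixes W = 0, Z = -2, removing each variable's own equation.
C = Z·W  [with Z=-2, W=0]  = 0
X = W^2 + C  [with W=0, C=0]  = 0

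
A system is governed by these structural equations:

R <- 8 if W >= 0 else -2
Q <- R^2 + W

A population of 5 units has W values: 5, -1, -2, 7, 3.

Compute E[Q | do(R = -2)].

Every unit gets R=-2 under the intervention. Q values become 9, 3, 2, 11, 7; E[Q|do(R=-2)] = 6.4.

6.4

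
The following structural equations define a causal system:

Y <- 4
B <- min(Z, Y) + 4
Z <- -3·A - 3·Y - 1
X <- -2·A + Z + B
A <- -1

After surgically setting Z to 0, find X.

6

do(Z=0) replaces the equation Z <- -3·A - 3·Y - 1 with the constant Z = 0.
B = min(Z, Y) + 4  [with Z=0, Y=4]  = 4
X = -2·A + Z + B  [with A=-1, Z=0, B=4]  = 6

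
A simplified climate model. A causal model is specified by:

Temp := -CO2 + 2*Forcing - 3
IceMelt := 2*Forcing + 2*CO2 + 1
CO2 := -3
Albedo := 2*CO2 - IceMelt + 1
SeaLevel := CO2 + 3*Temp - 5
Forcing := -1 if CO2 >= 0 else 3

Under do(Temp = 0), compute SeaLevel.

The intervention breaks the incoming arrows to Temp: Temp := -CO2 + 2*Forcing - 3 no longer applies, and Temp = 0.
SeaLevel = CO2 + 3*Temp - 5  [with CO2=-3, Temp=0]  = -8

-8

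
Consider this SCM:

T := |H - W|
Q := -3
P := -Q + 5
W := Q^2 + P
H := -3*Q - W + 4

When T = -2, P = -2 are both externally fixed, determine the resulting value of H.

6

Setting T = -2, P = -2 by intervention discards those variables' equations.
W = Q^2 + P  [with Q=-3, P=-2]  = 7
H = -3*Q - W + 4  [with Q=-3, W=7]  = 6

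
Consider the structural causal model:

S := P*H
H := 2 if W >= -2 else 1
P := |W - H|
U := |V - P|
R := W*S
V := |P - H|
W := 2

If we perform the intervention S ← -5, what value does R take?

Intervening sets S = -5 and removes its equation (S := P*H).
R = W*S  [with W=2, S=-5]  = -10

-10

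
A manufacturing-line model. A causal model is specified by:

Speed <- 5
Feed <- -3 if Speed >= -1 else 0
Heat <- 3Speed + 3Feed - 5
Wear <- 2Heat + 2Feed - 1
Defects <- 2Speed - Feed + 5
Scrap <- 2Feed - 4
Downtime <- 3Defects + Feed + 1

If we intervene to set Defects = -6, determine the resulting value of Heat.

do(Defects=-6) replaces the equation Defects <- 2Speed - Feed + 5 with the constant Defects = -6.
Heat is not downstream of the intervention, so its value is determined by the original equations.
Feed = -3 if Speed >= -1 else 0  [with Speed=5]  = -3
Heat = 3Speed + 3Feed - 5  [with Speed=5, Feed=-3]  = 1

1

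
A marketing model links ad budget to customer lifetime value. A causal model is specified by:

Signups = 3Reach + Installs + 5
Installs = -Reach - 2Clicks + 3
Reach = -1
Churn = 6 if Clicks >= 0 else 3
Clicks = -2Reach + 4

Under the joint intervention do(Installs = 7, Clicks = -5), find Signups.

9

The joint intervention fixes Installs = 7, Clicks = -5, removing each variable's own equation.
Signups = 3Reach + Installs + 5  [with Reach=-1, Installs=7]  = 9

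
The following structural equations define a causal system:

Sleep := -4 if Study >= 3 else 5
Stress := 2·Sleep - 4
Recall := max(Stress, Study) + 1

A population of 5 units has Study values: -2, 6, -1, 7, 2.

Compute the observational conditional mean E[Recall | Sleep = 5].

E[Recall|Sleep=5] averages over only the 3 units with Sleep=5 (Study = -2, -1, 2): Recall = 7, 7, 7, mean 7.

7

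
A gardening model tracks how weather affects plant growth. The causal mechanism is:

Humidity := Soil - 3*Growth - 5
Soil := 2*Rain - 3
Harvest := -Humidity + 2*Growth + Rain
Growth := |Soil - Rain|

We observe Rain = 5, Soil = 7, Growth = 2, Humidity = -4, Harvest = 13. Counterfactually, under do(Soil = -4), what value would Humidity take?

Under do(Soil=-4), the mechanism Soil := 2*Rain - 3 is discarded; Soil is fixed at -4.
Growth = |Soil - Rain|  [with Soil=-4, Rain=5]  = 9
Humidity = Soil - 3*Growth - 5  [with Soil=-4, Growth=9]  = -36

-36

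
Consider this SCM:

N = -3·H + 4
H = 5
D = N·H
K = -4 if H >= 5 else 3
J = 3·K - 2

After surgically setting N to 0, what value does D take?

do(N=0) replaces the equation N = -3·H + 4 with the constant N = 0.
D = N·H  [with N=0, H=5]  = 0

0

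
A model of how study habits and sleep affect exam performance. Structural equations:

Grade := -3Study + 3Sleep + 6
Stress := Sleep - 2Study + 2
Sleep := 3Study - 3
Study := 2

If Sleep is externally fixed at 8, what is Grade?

24

Under do(Sleep=8), the mechanism Sleep := 3Study - 3 is discarded; Sleep is fixed at 8.
Grade = -3Study + 3Sleep + 6  [with Study=2, Sleep=8]  = 24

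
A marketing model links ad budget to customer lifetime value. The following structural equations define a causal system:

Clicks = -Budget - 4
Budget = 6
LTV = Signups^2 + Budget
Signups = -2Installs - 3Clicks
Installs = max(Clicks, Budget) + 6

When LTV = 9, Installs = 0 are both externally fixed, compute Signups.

30

Under do(LTV = 9, Installs = 0), each intervened variable's structural equation is replaced by its fixed value.
Clicks = -Budget - 4  [with Budget=6]  = -10
Signups = -2Installs - 3Clicks  [with Installs=0, Clicks=-10]  = 30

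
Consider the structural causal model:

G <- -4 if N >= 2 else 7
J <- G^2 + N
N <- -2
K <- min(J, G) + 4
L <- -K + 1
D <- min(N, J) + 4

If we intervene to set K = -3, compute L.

4

Under do(K=-3), the mechanism K <- min(J, G) + 4 is discarded; K is fixed at -3.
L = -K + 1  [with K=-3]  = 4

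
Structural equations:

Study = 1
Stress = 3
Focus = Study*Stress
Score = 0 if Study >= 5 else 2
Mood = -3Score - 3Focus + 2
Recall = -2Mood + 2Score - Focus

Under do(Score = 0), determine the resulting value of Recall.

11

Under do(Score=0), the mechanism Score = 0 if Study >= 5 else 2 is discarded; Score is fixed at 0.
Focus = Study*Stress  [with Study=1, Stress=3]  = 3
Mood = -3Score - 3Focus + 2  [with Score=0, Focus=3]  = -7
Recall = -2Mood + 2Score - Focus  [with Mood=-7, Score=0, Focus=3]  = 11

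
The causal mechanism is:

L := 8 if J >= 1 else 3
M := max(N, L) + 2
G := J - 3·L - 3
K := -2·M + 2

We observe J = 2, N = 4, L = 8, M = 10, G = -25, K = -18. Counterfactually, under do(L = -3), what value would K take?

The intervention breaks the incoming arrows to L: L := 8 if J >= 1 else 3 no longer applies, and L = -3.
M = max(N, L) + 2  [with N=4, L=-3]  = 6
K = -2·M + 2  [with M=6]  = -10

-10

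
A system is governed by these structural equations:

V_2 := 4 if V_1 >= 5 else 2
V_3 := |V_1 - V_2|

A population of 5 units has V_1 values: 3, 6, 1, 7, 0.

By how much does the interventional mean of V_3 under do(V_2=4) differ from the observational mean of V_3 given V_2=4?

do(V_2=4) breaks V_2's dependence on V_1. With V_2=4 fixed, V_3 across the units is 1, 2, 3, 3, 4, mean 2.6.
Conditioning on V_2=4 selects the 2 unit(s) with V_1 ∈ {6, 7}. Their V_3 values: 2, 3. Mean = 2.5.
Difference = 2.6 − 2.5 = 0.1.

0.1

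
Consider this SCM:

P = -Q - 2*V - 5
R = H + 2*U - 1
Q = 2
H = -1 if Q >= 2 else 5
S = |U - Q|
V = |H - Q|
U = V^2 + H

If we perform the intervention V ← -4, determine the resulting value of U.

do(V=-4) replaces the equation V = |H - Q| with the constant V = -4.
H = -1 if Q >= 2 else 5  [with Q=2]  = -1
U = V^2 + H  [with V=-4, H=-1]  = 15

15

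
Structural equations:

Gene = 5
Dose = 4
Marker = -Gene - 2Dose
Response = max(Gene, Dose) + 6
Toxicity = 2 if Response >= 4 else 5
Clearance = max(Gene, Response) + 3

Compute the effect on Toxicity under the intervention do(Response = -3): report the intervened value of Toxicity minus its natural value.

Intervening sets Response = -3 and removes its equation (Response = max(Gene, Dose) + 6).
Toxicity = 2 if Response >= 4 else 5  [with Response=-3]  = 5
Without intervention: Response = max(Gene, Dose) + 6  [with Gene=5, Dose=4]  = 11; Toxicity = 2 if Response >= 4 else 5  [with Response=11]  = 2.
Change = 5 − 2 = 3.

3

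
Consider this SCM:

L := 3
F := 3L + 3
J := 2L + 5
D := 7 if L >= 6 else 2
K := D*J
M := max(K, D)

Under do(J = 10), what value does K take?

do(J=10) replaces the equation J := 2L + 5 with the constant J = 10.
D = 7 if L >= 6 else 2  [with L=3]  = 2
K = D*J  [with D=2, J=10]  = 20

20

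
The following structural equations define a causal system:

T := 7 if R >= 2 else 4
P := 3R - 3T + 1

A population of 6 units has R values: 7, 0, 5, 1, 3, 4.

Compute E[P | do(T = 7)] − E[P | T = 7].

The intervention sets T=7 in all 6 units regardless of R. Recomputing P per unit gives 1, -20, -5, -17, -11, -8; average -10.
Conditioning on T=7 selects the 4 unit(s) with R ∈ {7, 5, 3, 4}. Their P values: 1, -5, -11, -8. Mean = -5.75.
Difference = -10 − (-5.75) = -4.25.

-4.25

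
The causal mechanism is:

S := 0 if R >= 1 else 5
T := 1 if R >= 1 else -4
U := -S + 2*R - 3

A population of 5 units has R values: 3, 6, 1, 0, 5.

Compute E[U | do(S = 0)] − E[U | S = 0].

The intervention sets S=0 in all 5 units regardless of R. Recomputing U per unit gives 3, 9, -1, -3, 7; average 3.
Observing S=0 restricts to units where S's equation naturally yields 0: R ∈ {3, 6, 1, 5}. In that subpopulation U = 3, 9, -1, 7, mean 4.5.
Difference = 3 − 4.5 = -1.5.

-1.5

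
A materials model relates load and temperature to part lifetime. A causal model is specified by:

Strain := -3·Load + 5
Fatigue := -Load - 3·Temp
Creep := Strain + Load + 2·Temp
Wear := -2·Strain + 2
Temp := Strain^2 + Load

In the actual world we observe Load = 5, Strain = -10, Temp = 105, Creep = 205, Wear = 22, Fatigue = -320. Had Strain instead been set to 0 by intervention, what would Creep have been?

15

Under do(Strain=0), the mechanism Strain := -3·Load + 5 is discarded; Strain is fixed at 0.
Temp = Strain^2 + Load  [with Strain=0, Load=5]  = 5
Creep = Strain + Load + 2·Temp  [with Strain=0, Load=5, Temp=5]  = 15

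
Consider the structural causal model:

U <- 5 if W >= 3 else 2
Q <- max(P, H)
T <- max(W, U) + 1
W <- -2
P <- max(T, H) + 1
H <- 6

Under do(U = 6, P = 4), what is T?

7

The joint intervention fixes U = 6, P = 4, removing each variable's own equation.
T = max(W, U) + 1  [with W=-2, U=6]  = 7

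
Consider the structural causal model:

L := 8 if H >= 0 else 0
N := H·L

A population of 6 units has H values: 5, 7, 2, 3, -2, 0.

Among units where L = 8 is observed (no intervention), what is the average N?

27.2

E[N|L=8] averages over only the 5 units with L=8 (H = 5, 7, 2, 3, 0): N = 40, 56, 16, 24, 0, mean 27.2.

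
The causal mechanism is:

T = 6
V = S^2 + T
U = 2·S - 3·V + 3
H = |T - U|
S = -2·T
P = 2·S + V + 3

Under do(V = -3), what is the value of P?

-24

do(V=-3) replaces the equation V = S^2 + T with the constant V = -3.
S = -2·T  [with T=6]  = -12
P = 2·S + V + 3  [with S=-12, V=-3]  = -24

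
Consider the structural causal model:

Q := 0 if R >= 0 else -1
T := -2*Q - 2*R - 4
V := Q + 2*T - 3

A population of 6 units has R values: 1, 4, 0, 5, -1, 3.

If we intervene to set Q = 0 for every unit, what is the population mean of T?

-8

Every unit gets Q=0 under the intervention. T values become -6, -12, -4, -14, -2, -10; E[T|do(Q=0)] = -8.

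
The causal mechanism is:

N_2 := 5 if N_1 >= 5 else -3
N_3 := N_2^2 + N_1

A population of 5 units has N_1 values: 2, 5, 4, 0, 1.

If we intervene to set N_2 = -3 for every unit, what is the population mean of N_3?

do(N_2=-3) breaks N_2's dependence on N_1. With N_2=-3 fixed, N_3 across the units is 11, 14, 13, 9, 10, mean 11.4.

11.4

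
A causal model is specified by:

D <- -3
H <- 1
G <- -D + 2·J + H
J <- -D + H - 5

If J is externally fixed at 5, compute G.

The intervention breaks the incoming arrows to J: J <- -D + H - 5 no longer applies, and J = 5.
G = -D + 2·J + H  [with D=-3, J=5, H=1]  = 14

14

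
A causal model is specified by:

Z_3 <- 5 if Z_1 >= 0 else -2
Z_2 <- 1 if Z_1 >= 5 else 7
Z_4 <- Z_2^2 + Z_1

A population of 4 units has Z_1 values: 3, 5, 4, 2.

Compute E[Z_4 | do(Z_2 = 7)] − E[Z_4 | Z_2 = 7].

0.5

Every unit gets Z_2=7 under the intervention. Z_4 values become 52, 54, 53, 51; E[Z_4|do(Z_2=7)] = 52.5.
Observing Z_2=7 restricts to units where Z_2's equation naturally yields 7: Z_1 ∈ {3, 4, 2}. In that subpopulation Z_4 = 52, 53, 51, mean 52.
Difference = 52.5 − 52 = 0.5.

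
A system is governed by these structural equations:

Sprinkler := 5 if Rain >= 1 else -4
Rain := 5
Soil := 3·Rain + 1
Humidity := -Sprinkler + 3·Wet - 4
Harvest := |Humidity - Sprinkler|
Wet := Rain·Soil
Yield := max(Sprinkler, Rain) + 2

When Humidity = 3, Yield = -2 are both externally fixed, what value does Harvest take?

Under do(Humidity = 3, Yield = -2), each intervened variable's structural equation is replaced by its fixed value.
Sprinkler = 5 if Rain >= 1 else -4  [with Rain=5]  = 5
Harvest = |Humidity - Sprinkler|  [with Humidity=3, Sprinkler=5]  = 2

2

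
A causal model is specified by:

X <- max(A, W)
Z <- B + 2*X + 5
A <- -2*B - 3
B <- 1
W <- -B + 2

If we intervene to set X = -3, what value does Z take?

Intervening sets X = -3 and removes its equation (X <- max(A, W)).
Z = B + 2*X + 5  [with B=1, X=-3]  = 0

0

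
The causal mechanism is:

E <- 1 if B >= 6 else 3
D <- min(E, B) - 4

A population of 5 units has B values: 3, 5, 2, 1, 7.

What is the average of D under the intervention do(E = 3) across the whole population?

do(E=3) breaks E's dependence on B. With E=3 fixed, D across the units is -1, -1, -2, -3, -1, mean -1.6.

-1.6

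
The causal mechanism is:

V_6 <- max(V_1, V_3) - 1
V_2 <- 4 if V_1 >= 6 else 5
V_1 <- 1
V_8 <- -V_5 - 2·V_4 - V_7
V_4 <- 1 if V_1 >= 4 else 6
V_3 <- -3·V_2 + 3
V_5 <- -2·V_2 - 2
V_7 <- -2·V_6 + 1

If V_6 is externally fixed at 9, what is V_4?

6

do(V_6=9) replaces the equation V_6 <- max(V_1, V_3) - 1 with the constant V_6 = 9.
No directed path runs from V_6 to V_4, so V_4 keeps its natural value.
V_4 = 1 if V_1 >= 4 else 6  [with V_1=1]  = 6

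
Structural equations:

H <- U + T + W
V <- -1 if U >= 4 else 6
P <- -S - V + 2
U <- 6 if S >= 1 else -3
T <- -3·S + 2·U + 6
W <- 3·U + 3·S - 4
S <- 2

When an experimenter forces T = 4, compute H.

The intervention breaks the incoming arrows to T: T <- -3·S + 2·U + 6 no longer applies, and T = 4.
U = 6 if S >= 1 else -3  [with S=2]  = 6
W = 3·U + 3·S - 4  [with U=6, S=2]  = 20
H = U + T + W  [with U=6, T=4, W=20]  = 30

30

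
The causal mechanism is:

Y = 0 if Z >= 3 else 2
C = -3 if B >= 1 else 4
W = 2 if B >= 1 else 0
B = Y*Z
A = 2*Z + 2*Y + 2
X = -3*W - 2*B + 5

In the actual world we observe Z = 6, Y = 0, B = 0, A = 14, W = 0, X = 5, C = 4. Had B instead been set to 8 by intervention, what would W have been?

do(B=8) replaces the equation B = Y*Z with the constant B = 8.
W = 2 if B >= 1 else 0  [with B=8]  = 2

2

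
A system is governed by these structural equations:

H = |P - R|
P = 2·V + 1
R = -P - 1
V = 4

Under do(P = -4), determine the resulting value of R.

The intervention breaks the incoming arrows to P: P = 2·V + 1 no longer applies, and P = -4.
R = -P - 1  [with P=-4]  = 3

3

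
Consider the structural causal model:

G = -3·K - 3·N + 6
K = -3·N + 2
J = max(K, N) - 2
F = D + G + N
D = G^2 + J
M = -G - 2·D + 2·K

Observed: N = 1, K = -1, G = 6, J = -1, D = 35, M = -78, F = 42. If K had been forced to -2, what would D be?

80

do(K=-2) replaces the equation K = -3·N + 2 with the constant K = -2.
G = -3·K - 3·N + 6  [with K=-2, N=1]  = 9
J = max(K, N) - 2  [with K=-2, N=1]  = -1
D = G^2 + J  [with G=9, J=-1]  = 80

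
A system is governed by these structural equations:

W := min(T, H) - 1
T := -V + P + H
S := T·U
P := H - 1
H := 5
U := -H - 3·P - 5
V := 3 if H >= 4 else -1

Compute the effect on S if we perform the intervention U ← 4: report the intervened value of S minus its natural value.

The intervention breaks the incoming arrows to U: U := -H - 3·P - 5 no longer applies, and U = 4.
V = 3 if H >= 4 else -1  [with H=5]  = 3
P = H - 1  [with H=5]  = 4
T = -V + P + H  [with V=3, P=4, H=5]  = 6
S = T·U  [with T=6, U=4]  = 24
Without intervention: V = 3 if H >= 4 else -1  [with H=5]  = 3; P = H - 1  [with H=5]  = 4; T = -V + P + H  [with V=3, P=4, H=5]  = 6; U = -H - 3·P - 5  [with H=5, P=4]  = -22; S = T·U  [with T=6, U=-22]  = -132.
Change = 24 − (-132) = 156.

156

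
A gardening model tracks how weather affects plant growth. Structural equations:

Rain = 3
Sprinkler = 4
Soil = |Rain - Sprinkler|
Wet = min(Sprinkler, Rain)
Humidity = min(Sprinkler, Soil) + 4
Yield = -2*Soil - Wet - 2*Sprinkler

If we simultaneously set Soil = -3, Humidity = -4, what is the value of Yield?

-5

Setting Soil = -3, Humidity = -4 by intervention discards those variables' equations.
Wet = min(Sprinkler, Rain)  [with Sprinkler=4, Rain=3]  = 3
Yield = -2*Soil - Wet - 2*Sprinkler  [with Soil=-3, Wet=3, Sprinkler=4]  = -5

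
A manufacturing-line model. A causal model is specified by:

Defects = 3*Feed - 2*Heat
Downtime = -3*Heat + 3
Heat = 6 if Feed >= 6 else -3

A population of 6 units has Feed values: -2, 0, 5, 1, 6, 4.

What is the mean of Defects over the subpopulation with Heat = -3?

10.8

Conditioning on Heat=-3 selects the 5 unit(s) with Feed ∈ {-2, 0, 5, 1, 4}. Their Defects values: 0, 6, 21, 9, 18. Mean = 10.8.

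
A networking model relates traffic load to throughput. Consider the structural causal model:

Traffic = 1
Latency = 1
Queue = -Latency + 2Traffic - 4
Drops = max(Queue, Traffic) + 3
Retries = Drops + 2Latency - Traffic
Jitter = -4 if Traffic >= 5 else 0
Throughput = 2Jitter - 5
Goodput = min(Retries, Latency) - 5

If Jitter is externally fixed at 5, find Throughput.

Intervening sets Jitter = 5 and removes its equation (Jitter = -4 if Traffic >= 5 else 0).
Throughput = 2Jitter - 5  [with Jitter=5]  = 5

5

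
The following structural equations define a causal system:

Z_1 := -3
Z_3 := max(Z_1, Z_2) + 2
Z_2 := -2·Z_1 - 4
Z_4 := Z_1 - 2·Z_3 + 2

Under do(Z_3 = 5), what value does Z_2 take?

Under do(Z_3=5), the mechanism Z_3 := max(Z_1, Z_2) + 2 is discarded; Z_3 is fixed at 5.
Since Z_2 is not a descendant of the intervened variable, it is unaffected.
Z_2 = -2·Z_1 - 4  [with Z_1=-3]  = 2

2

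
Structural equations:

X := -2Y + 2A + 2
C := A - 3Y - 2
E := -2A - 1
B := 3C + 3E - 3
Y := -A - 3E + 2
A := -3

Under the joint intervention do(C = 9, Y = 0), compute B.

The joint intervention fixes C = 9, Y = 0, removing each variable's own equation.
E = -2A - 1  [with A=-3]  = 5
B = 3C + 3E - 3  [with C=9, E=5]  = 39

39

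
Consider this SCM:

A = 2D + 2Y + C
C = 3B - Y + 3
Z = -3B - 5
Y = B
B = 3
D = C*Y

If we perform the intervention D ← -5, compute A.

5

The intervention breaks the incoming arrows to D: D = C*Y no longer applies, and D = -5.
Y = B  [with B=3]  = 3
C = 3B - Y + 3  [with B=3, Y=3]  = 9
A = 2D + 2Y + C  [with D=-5, Y=3, C=9]  = 5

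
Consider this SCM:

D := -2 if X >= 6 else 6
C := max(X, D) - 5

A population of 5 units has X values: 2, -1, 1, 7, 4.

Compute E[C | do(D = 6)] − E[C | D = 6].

Under do(D=6), D's equation is replaced by D=6 for every unit. Per-unit C: 1, 1, 1, 2, 1. Mean = 1.2.
Observing D=6 restricts to units where D's equation naturally yields 6: X ∈ {2, -1, 1, 4}. In that subpopulation C = 1, 1, 1, 1, mean 1.
Difference = 1.2 − 1 = 0.2.

0.2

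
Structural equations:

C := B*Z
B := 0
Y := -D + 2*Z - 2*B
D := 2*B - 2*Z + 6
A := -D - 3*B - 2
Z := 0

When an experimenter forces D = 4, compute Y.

The intervention breaks the incoming arrows to D: D := 2*B - 2*Z + 6 no longer applies, and D = 4.
Y = -D + 2*Z - 2*B  [with D=4, Z=0, B=0]  = -4

-4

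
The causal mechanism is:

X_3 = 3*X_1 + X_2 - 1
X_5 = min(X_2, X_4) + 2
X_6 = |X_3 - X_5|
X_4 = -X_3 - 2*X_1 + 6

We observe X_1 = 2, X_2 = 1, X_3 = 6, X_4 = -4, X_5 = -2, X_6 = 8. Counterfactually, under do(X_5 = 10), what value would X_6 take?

The intervention breaks the incoming arrows to X_5: X_5 = min(X_2, X_4) + 2 no longer applies, and X_5 = 10.
X_3 = 3*X_1 + X_2 - 1  [with X_1=2, X_2=1]  = 6
X_6 = |X_3 - X_5|  [with X_3=6, X_5=10]  = 4

4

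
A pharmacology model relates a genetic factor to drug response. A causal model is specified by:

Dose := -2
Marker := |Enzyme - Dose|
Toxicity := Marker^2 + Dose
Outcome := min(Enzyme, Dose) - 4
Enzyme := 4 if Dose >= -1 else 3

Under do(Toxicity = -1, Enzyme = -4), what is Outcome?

The joint intervention fixes Toxicity = -1, Enzyme = -4, removing each variable's own equation.
Outcome = min(Enzyme, Dose) - 4  [with Enzyme=-4, Dose=-2]  = -8

-8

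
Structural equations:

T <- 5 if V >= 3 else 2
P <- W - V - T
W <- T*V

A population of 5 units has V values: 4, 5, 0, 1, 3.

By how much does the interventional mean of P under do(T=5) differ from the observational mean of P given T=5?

-5.6

Under do(T=5), T's equation is replaced by T=5 for every unit. Per-unit P: 11, 15, -5, -1, 7. Mean = 5.4.
E[P|T=5] averages over only the 3 units with T=5 (V = 4, 5, 3): P = 11, 15, 7, mean 11.
Difference = 5.4 − 11 = -5.6.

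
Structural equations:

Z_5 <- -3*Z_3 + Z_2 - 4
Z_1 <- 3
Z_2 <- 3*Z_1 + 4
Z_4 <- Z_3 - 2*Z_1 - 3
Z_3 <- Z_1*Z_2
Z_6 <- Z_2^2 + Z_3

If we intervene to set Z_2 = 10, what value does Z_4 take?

Under do(Z_2=10), the mechanism Z_2 <- 3*Z_1 + 4 is discarded; Z_2 is fixed at 10.
Z_3 = Z_1*Z_2  [with Z_1=3, Z_2=10]  = 30
Z_4 = Z_3 - 2*Z_1 - 3  [with Z_3=30, Z_1=3]  = 21

21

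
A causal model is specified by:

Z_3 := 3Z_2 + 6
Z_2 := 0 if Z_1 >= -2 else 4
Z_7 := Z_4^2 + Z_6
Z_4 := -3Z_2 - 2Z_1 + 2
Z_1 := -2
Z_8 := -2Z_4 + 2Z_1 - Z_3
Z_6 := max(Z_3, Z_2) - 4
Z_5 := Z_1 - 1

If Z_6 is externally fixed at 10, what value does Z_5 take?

do(Z_6=10) replaces the equation Z_6 := max(Z_3, Z_2) - 4 with the constant Z_6 = 10.
Since Z_5 is not a descendant of the intervened variable, it is unaffected.
Z_5 = Z_1 - 1  [with Z_1=-2]  = -3

-3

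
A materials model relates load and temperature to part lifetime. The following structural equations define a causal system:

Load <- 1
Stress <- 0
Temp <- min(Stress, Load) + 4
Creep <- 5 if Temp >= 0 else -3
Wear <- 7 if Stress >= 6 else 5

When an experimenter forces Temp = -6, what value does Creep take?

-3

The intervention breaks the incoming arrows to Temp: Temp <- min(Stress, Load) + 4 no longer applies, and Temp = -6.
Creep = 5 if Temp >= 0 else -3  [with Temp=-6]  = -3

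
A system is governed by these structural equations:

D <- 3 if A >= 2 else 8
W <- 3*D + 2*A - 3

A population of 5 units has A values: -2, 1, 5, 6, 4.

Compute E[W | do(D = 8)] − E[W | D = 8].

6.6

Under do(D=8), D's equation is replaced by D=8 for every unit. Per-unit W: 17, 23, 31, 33, 29. Mean = 26.6.
Conditioning on D=8 selects the 2 unit(s) with A ∈ {-2, 1}. Their W values: 17, 23. Mean = 20.
Difference = 26.6 − 20 = 6.6.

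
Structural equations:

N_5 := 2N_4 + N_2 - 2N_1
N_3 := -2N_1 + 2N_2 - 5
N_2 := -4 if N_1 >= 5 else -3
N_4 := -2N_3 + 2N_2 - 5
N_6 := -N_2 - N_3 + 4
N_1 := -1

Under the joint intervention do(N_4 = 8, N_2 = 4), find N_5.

22

The joint intervention fixes N_4 = 8, N_2 = 4, removing each variable's own equation.
N_5 = 2N_4 + N_2 - 2N_1  [with N_4=8, N_2=4, N_1=-1]  = 22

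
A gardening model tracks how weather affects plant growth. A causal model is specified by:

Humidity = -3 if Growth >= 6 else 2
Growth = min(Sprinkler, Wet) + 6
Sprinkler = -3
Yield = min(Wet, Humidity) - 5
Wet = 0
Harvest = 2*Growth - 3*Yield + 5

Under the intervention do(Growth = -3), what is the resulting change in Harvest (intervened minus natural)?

-12

The intervention breaks the incoming arrows to Growth: Growth = min(Sprinkler, Wet) + 6 no longer applies, and Growth = -3.
Humidity = -3 if Growth >= 6 else 2  [with Growth=-3]  = 2
Yield = min(Wet, Humidity) - 5  [with Wet=0, Humidity=2]  = -5
Harvest = 2*Growth - 3*Yield + 5  [with Growth=-3, Yield=-5]  = 14
Without intervention: Growth = min(Sprinkler, Wet) + 6  [with Sprinkler=-3, Wet=0]  = 3; Humidity = -3 if Growth >= 6 else 2  [with Growth=3]  = 2; Yield = min(Wet, Humidity) - 5  [with Wet=0, Humidity=2]  = -5; Harvest = 2*Growth - 3*Yield + 5  [with Growth=3, Yield=-5]  = 26.
Change = 14 − 26 = -12.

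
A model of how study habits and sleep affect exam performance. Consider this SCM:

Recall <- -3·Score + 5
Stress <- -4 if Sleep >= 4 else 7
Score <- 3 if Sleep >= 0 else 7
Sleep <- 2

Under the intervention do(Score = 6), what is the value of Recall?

-13

The intervention breaks the incoming arrows to Score: Score <- 3 if Sleep >= 0 else 7 no longer applies, and Score = 6.
Recall = -3·Score + 5  [with Score=6]  = -13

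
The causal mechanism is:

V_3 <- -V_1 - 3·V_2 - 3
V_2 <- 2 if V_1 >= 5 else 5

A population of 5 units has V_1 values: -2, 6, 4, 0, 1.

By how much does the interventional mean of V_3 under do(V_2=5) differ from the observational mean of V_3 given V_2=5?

The intervention sets V_2=5 in all 5 units regardless of V_1. Recomputing V_3 per unit gives -16, -24, -22, -18, -19; average -19.8.
Conditioning on V_2=5 selects the 4 unit(s) with V_1 ∈ {-2, 4, 0, 1}. Their V_3 values: -16, -22, -18, -19. Mean = -18.75.
Difference = -19.8 − (-18.75) = -1.05.

-1.05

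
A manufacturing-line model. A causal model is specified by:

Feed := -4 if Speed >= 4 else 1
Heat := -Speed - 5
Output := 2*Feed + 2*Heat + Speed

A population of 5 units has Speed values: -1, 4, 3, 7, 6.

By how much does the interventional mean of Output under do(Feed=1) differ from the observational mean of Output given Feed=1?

-2.8

do(Feed=1) breaks Feed's dependence on Speed. With Feed=1 fixed, Output across the units is -7, -12, -11, -15, -14, mean -11.8.
Observing Feed=1 restricts to units where Feed's equation naturally yields 1: Speed ∈ {-1, 3}. In that subpopulation Output = -7, -11, mean -9.
Difference = -11.8 − (-9) = -2.8.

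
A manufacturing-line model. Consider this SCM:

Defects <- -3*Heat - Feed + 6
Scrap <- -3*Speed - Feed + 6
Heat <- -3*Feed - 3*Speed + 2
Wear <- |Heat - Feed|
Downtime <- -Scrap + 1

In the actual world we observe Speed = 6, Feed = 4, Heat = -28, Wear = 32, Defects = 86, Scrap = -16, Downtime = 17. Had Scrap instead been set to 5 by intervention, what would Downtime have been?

Intervening sets Scrap = 5 and removes its equation (Scrap <- -3*Speed - Feed + 6).
Downtime = -Scrap + 1  [with Scrap=5]  = -4

-4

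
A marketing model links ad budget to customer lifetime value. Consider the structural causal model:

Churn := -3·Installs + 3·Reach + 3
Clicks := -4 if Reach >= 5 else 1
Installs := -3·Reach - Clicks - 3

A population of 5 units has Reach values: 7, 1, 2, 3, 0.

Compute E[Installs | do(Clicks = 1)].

Under do(Clicks=1), Clicks's equation is replaced by Clicks=1 for every unit. Per-unit Installs: -25, -7, -10, -13, -4. Mean = -11.8.

-11.8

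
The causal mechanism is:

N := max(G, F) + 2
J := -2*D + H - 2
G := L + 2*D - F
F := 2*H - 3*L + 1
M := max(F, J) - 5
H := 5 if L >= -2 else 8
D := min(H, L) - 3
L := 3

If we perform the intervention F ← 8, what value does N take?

do(F=8) replaces the equation F := 2*H - 3*L + 1 with the constant F = 8.
H = 5 if L >= -2 else 8  [with L=3]  = 5
D = min(H, L) - 3  [with H=5, L=3]  = 0
G = L + 2*D - F  [with L=3, D=0, F=8]  = -5
N = max(G, F) + 2  [with G=-5, F=8]  = 10

10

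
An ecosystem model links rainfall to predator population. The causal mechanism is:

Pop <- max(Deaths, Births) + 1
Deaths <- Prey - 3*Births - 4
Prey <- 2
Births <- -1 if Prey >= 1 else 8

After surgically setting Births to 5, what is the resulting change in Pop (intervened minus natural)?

4

Under do(Births=5), the mechanism Births <- -1 if Prey >= 1 else 8 is discarded; Births is fixed at 5.
Deaths = Prey - 3*Births - 4  [with Prey=2, Births=5]  = -17
Pop = max(Deaths, Births) + 1  [with Deaths=-17, Births=5]  = 6
Without intervention: Births = -1 if Prey >= 1 else 8  [with Prey=2]  = -1; Deaths = Prey - 3*Births - 4  [with Prey=2, Births=-1]  = 1; Pop = max(Deaths, Births) + 1  [with Deaths=1, Births=-1]  = 2.
Change = 6 − 2 = 4.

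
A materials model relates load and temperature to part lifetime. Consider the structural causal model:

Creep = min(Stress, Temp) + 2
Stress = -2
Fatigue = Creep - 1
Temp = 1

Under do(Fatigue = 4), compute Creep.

Under do(Fatigue=4), the mechanism Fatigue = Creep - 1 is discarded; Fatigue is fixed at 4.
Since Creep is not a descendant of the intervened variable, it is unaffected.
Creep = min(Stress, Temp) + 2  [with Stress=-2, Temp=1]  = 0

0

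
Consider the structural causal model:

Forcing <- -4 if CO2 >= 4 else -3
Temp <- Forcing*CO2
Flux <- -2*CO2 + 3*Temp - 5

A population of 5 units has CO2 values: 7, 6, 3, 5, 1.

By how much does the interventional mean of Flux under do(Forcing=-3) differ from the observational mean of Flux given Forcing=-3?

Under do(Forcing=-3), Forcing's equation is replaced by Forcing=-3 for every unit. Per-unit Flux: -82, -71, -38, -60, -16. Mean = -53.4.
Conditioning on Forcing=-3 selects the 2 unit(s) with CO2 ∈ {3, 1}. Their Flux values: -38, -16. Mean = -27.
Difference = -53.4 − (-27) = -26.4.

-26.4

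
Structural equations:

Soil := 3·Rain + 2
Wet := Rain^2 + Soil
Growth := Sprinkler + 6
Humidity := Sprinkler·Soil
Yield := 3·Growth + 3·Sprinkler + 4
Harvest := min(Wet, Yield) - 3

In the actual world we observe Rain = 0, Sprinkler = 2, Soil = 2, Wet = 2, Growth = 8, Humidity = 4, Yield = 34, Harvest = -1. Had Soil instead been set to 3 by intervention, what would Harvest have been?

0

The intervention breaks the incoming arrows to Soil: Soil := 3·Rain + 2 no longer applies, and Soil = 3.
Wet = Rain^2 + Soil  [with Rain=0, Soil=3]  = 3
Growth = Sprinkler + 6  [with Sprinkler=2]  = 8
Yield = 3·Growth + 3·Sprinkler + 4  [with Growth=8, Sprinkler=2]  = 34
Harvest = min(Wet, Yield) - 3  [with Wet=3, Yield=34]  = 0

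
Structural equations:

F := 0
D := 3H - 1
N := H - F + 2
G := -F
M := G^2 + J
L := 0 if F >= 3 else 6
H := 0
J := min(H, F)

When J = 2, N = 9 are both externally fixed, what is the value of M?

The joint intervention fixes J = 2, N = 9, removing each variable's own equation.
G = -F  [with F=0]  = 0
M = G^2 + J  [with G=0, J=2]  = 2

2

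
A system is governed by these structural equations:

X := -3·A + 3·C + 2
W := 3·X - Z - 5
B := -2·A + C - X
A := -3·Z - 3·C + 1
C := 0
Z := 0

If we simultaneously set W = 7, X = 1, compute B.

-3

Setting W = 7, X = 1 by intervention discards those variables' equations.
A = -3·Z - 3·C + 1  [with Z=0, C=0]  = 1
B = -2·A + C - X  [with A=1, C=0, X=1]  = -3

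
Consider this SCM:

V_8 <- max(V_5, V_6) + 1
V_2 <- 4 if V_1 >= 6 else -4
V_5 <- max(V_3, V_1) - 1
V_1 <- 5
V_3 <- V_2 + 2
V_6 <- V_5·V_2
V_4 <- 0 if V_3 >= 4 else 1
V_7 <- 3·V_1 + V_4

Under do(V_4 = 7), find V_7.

22

The intervention breaks the incoming arrows to V_4: V_4 <- 0 if V_3 >= 4 else 1 no longer applies, and V_4 = 7.
V_7 = 3·V_1 + V_4  [with V_1=5, V_4=7]  = 22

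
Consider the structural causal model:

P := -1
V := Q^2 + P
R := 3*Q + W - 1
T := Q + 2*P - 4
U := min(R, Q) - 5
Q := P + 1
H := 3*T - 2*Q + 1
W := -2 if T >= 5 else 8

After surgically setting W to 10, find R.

Intervening sets W = 10 and removes its equation (W := -2 if T >= 5 else 8).
Q = P + 1  [with P=-1]  = 0
R = 3*Q + W - 1  [with Q=0, W=10]  = 9

9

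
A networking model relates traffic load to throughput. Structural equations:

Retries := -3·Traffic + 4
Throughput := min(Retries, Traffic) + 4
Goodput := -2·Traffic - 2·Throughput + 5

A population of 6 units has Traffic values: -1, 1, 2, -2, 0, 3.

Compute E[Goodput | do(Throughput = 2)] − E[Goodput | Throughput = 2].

Under do(Throughput=2), Throughput's equation is replaced by Throughput=2 for every unit. Per-unit Goodput: 3, -1, -3, 5, 1, -5. Mean = 0.
E[Goodput|Throughput=2] averages over only the 2 units with Throughput=2 (Traffic = 2, -2): Goodput = -3, 5, mean 1.
Difference = 0 − 1 = -1.

-1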